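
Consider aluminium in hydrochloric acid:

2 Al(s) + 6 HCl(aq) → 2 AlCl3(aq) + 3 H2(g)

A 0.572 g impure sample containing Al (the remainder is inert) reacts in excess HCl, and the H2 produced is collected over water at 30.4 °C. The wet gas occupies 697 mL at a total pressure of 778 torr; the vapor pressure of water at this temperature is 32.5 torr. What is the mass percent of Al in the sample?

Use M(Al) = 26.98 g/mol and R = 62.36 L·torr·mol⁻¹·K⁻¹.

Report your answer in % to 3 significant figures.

86.3 %

P(H2) = 778 − 32.5 = 745.5 torr
n(H2) = PV/RT = (745.5 × 0.6970) / (62.36 × 303.55) = 0.02745 mol
n(Al) = (2/3) × 0.02745 = 0.01830 mol
m(Al) = 0.01830 × 26.98 = 0.4937 g
%Al = 0.4937 / 0.572 × 100 = 86.31%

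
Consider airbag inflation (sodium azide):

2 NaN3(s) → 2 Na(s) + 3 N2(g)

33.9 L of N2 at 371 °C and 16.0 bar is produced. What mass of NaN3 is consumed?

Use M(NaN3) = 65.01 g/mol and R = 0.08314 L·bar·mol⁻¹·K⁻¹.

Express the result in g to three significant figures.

439 g

n(N2) = PV/RT = (16.0 × 33.9) / (0.08314 × 644.15) = 10.13 mol
n(NaN3) = (2/3) × 10.13 = 6.753 mol
m(NaN3) = 6.753 × 65.01 = 439.0 g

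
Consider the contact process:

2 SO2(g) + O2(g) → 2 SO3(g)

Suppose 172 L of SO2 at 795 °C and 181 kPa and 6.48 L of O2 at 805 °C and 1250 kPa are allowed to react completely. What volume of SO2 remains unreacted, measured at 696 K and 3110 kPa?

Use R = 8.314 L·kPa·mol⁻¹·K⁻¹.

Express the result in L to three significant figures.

n(SO2) = PV/RT = (181 × 172) / (8.314 × 1068.15) = 3.506 mol
n(O2) = PV/RT = (1250 × 6.48) / (8.314 × 1078.15) = 0.9036 mol
For 3.506 mol SO2, stoichiometry requires (1/2) × 3.506 = 1.753 mol O2; 0.9036 mol is available, so O2 is limiting.
n(SO2) consumed = (2/1) × 0.9036 = 1.807 mol; remaining = 3.506 − 1.807 = 1.699 mol
V(SO2) = nRT/P = 1.699 × 8.314 × 696 / 3110 = 3.161 L

3.16 L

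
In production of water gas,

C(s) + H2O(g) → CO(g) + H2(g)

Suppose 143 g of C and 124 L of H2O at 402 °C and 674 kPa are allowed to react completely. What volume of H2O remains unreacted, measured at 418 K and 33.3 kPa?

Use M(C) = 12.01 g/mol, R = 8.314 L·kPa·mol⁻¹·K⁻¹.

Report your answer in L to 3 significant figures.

n(C) = 143 / 12.01 = 11.91 mol
n(H2O) = PV/RT = (674 × 124) / (8.314 × 675.15) = 14.89 mol
For 11.91 mol C, stoichiometry requires (1/1) × 11.91 = 11.91 mol H2O; 14.89 mol is available, so C is limiting.
n(H2O) consumed = (1/1) × 11.91 = 11.91 mol; remaining = 14.89 − 11.91 = 2.980 mol
V(H2O) = nRT/P = 2.980 × 8.314 × 418 / 33.3 = 311.0 L

311 L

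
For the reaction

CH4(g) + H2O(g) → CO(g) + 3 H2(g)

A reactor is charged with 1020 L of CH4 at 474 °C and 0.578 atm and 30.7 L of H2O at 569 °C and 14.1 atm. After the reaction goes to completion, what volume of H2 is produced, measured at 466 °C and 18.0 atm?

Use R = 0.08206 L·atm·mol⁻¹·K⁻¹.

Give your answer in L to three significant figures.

n(CH4) = PV/RT = (0.578 × 1020) / (0.08206 × 747.15) = 9.616 mol
n(H2O) = PV/RT = (14.1 × 30.7) / (0.08206 × 842.15) = 6.264 mol
For 9.616 mol CH4, stoichiometry requires (1/1) × 9.616 = 9.616 mol H2O; 6.264 mol is available, so H2O is limiting.
n(H2) = (3/1) × 6.264 = 18.79 mol
V(H2) = nRT/P = 18.79 × 0.08206 × 739.15 / 18.0 = 63.32 L

63.3 L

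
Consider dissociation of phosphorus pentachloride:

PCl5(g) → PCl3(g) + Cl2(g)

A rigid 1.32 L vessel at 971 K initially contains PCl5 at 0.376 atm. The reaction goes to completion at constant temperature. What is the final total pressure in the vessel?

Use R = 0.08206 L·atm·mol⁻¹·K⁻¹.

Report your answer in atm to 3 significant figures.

0.752 atm

Rigid vessel, constant T ⇒ P scales with total gas moles (1 → 2).
P_final = (2/1) × 0.376 = 0.7520 atm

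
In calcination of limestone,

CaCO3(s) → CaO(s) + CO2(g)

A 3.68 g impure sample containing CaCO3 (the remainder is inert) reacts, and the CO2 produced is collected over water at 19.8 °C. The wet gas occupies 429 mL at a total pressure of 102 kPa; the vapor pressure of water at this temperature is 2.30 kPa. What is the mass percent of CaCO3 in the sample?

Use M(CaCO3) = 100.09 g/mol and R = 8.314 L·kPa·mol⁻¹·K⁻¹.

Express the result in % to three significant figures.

47.8 %

P(CO2) = 102 − 2.30 = 99.70 kPa
n(CO2) = PV/RT = (99.70 × 0.4290) / (8.314 × 292.95) = 0.01756 mol
n(CaCO3) = (1/1) × 0.01756 = 0.01756 mol
m(CaCO3) = 0.01756 × 100.09 = 1.758 g
%CaCO3 = 1.758 / 3.68 × 100 = 47.77%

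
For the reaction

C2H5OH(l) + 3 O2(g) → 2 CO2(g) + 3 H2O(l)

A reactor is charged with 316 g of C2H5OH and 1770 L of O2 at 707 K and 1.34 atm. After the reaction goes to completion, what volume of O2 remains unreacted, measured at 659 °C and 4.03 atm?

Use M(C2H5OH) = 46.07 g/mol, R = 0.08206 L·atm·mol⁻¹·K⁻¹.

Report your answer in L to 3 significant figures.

385 L

n(C2H5OH) = 316 / 46.07 = 6.859 mol
n(O2) = PV/RT = (1.34 × 1770) / (0.08206 × 707) = 40.88 mol
For 6.859 mol C2H5OH, stoichiometry requires (3/1) × 6.859 = 20.58 mol O2; 40.88 mol is available, so C2H5OH is limiting.
n(O2) consumed = (3/1) × 6.859 = 20.58 mol; remaining = 40.88 − 20.58 = 20.30 mol
V(O2) = nRT/P = 20.30 × 0.08206 × 932.15 / 4.03 = 385.3 L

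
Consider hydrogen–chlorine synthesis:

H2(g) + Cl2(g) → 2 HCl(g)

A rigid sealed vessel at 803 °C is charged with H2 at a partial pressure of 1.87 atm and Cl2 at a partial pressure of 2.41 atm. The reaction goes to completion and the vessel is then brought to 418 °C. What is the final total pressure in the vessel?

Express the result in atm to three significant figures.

Because the vessel is rigid and T is held at 803 °C, work the stoichiometry in partial pressures (P_i = n_iRT/V).
P(Cl2) required for 1.87 atm of H2 = (1/1) × 1.87 = 1.870 atm; available 2.41 atm, so H2 is limiting.
P(Cl2) remaining = 2.41 − (1/1) × 1.87 = 0.5400 atm
P(gaseous products) = (2)/1 × 1.87 = 3.740 atm
P_total at 803 °C = 0.5400 + 3.740 = 4.280 atm
Scaling to 418 °C: P = 4.280 × 691.15/1076.15 = 2.749 atm

2.75 atm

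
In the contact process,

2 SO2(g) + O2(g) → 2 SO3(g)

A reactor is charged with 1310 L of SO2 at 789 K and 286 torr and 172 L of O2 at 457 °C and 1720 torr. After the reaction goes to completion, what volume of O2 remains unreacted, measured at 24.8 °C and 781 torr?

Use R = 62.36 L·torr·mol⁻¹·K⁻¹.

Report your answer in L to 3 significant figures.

n(SO2) = PV/RT = (286 × 1310) / (62.36 × 789) = 7.615 mol
n(O2) = PV/RT = (1720 × 172) / (62.36 × 730.15) = 6.497 mol
For 7.615 mol SO2, stoichiometry requires (1/2) × 7.615 = 3.808 mol O2; 6.497 mol is available, so SO2 is limiting.
n(O2) consumed = (1/2) × 7.615 = 3.808 mol; remaining = 6.497 − 3.808 = 2.689 mol
V(O2) = nRT/P = 2.689 × 62.36 × 297.95 / 781 = 63.97 L

64.0 L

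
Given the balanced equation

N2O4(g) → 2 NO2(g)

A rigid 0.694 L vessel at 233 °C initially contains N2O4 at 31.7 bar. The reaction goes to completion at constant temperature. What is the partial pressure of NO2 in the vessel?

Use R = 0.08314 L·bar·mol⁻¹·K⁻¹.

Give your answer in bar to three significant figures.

n(N2O4)₀ = PV/RT = (31.7 × 0.694) / (0.08314 × 506.15) = 0.5228 mol
n(NO2) = (2/1) × 0.5228 = 1.046 mol
P(NO2) = nRT/V = 1.046 × 0.08314 × 506.15 / 0.694 = 63.43 bar

63.4 bar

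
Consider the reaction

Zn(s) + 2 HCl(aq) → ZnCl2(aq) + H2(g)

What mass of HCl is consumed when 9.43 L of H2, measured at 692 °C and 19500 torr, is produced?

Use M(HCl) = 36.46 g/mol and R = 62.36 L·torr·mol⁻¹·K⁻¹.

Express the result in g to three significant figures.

n(H2) = PV/RT = (19500 × 9.43) / (62.36 × 965.15) = 3.055 mol
n(HCl) = (2/1) × 3.055 = 6.110 mol
m(HCl) = 6.110 × 36.46 = 222.8 g

223 g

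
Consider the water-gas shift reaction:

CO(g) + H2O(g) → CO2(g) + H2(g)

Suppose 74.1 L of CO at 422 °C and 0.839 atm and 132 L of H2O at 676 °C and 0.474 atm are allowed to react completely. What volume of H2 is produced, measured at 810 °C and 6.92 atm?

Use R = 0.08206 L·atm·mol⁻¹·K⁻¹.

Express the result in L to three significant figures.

10.3 L

n(CO) = PV/RT = (0.839 × 74.1) / (0.08206 × 695.15) = 1.090 mol
n(H2O) = PV/RT = (0.474 × 132) / (0.08206 × 949.15) = 0.8033 mol
For 1.090 mol CO, stoichiometry requires (1/1) × 1.090 = 1.090 mol H2O; 0.8033 mol is available, so H2O is limiting.
n(H2) = (1/1) × 0.8033 = 0.8033 mol
V(H2) = nRT/P = 0.8033 × 0.08206 × 1083.15 / 6.92 = 10.32 L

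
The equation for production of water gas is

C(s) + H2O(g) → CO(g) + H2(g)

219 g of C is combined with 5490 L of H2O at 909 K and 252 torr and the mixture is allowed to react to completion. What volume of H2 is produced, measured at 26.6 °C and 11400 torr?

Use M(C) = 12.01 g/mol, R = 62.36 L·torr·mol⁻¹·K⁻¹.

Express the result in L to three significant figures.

29.9 L

n(C) = 219 / 12.01 = 18.23 mol
n(H2O) = PV/RT = (252 × 5490) / (62.36 × 909) = 24.41 mol
For 18.23 mol C, stoichiometry requires (1/1) × 18.23 = 18.23 mol H2O; 24.41 mol is available, so C is limiting.
n(H2) = (1/1) × 18.23 = 18.23 mol
V(H2) = nRT/P = 18.23 × 62.36 × 299.75 / 11400 = 29.89 L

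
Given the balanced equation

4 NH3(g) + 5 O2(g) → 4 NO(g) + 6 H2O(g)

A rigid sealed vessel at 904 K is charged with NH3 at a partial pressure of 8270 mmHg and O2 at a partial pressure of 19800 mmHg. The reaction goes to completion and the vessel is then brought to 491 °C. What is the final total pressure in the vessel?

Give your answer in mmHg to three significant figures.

Because the vessel is rigid and T is held at 904 K, work the stoichiometry in partial pressures (P_i = n_iRT/V).
P(O2) required for 8270 mmHg of NH3 = (5/4) × 8270 = 10340 mmHg; available 19800 mmHg, so NH3 is limiting.
P(O2) remaining = 19800 − (5/4) × 8270 = 9462 mmHg
P(gaseous products) = (4+6)/4 × 8270 = 20680 mmHg
P_total at 904 K = 9462 + 20680 = 30140 mmHg
Scaling to 491 °C: P = 30140 × 764.15/904 = 25480 mmHg

25500 mmHg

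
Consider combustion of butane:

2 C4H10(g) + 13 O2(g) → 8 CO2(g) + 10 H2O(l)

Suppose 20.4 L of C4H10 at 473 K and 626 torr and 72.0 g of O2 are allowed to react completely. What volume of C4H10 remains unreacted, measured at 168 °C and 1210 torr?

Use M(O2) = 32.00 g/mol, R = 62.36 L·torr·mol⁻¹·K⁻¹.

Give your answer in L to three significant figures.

n(C4H10) = PV/RT = (626 × 20.4) / (62.36 × 473) = 0.4329 mol
n(O2) = 72.0 / 32.00 = 2.250 mol
For 0.4329 mol C4H10, stoichiometry requires (13/2) × 0.4329 = 2.814 mol O2; 2.250 mol is available, so O2 is limiting.
n(C4H10) consumed = (2/13) × 2.250 = 0.3462 mol; remaining = 0.4329 − 0.3462 = 0.08670 mol
V(C4H10) = nRT/P = 0.08670 × 62.36 × 441.15 / 1210 = 1.971 L

1.97 L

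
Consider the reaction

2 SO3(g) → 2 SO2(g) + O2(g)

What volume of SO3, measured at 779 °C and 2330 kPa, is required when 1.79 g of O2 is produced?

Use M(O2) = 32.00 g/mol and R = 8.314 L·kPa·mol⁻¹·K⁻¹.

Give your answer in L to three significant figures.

n(O2) = 1.790 / 32.00 = 0.05594 mol
n(SO3) = (2/1) × 0.05594 = 0.1119 mol
V = nRT/P = 0.1119 × 8.314 × 1052.15 / 2330 = 0.4201 L

0.420 L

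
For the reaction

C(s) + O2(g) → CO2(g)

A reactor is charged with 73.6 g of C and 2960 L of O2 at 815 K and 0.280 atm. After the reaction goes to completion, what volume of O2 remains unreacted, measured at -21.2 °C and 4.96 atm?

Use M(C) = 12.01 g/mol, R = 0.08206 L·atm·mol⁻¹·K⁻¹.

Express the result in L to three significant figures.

n(C) = 73.6 / 12.01 = 6.128 mol
n(O2) = PV/RT = (0.280 × 2960) / (0.08206 × 815) = 12.39 mol
For 6.128 mol C, stoichiometry requires (1/1) × 6.128 = 6.128 mol O2; 12.39 mol is available, so C is limiting.
n(O2) consumed = (1/1) × 6.128 = 6.128 mol; remaining = 12.39 − 6.128 = 6.262 mol
V(O2) = nRT/P = 6.262 × 0.08206 × 251.95 / 4.96 = 26.10 L

26.1 L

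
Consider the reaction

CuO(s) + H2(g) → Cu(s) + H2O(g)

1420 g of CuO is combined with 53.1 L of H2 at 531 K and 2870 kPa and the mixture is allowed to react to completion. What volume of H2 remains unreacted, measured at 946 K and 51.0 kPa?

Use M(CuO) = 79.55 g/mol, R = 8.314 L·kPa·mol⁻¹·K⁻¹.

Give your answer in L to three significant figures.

n(CuO) = 1420 / 79.55 = 17.85 mol
n(H2) = PV/RT = (2870 × 53.1) / (8.314 × 531) = 34.52 mol
For 17.85 mol CuO, stoichiometry requires (1/1) × 17.85 = 17.85 mol H2; 34.52 mol is available, so CuO is limiting.
n(H2) consumed = (1/1) × 17.85 = 17.85 mol; remaining = 34.52 − 17.85 = 16.67 mol
V(H2) = nRT/P = 16.67 × 8.314 × 946 / 51.0 = 2571 L

2570 L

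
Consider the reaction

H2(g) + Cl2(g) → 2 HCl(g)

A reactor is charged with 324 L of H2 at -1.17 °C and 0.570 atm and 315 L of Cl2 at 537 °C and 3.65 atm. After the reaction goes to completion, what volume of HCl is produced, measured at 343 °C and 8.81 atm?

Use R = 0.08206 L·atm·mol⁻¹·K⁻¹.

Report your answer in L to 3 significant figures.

n(H2) = PV/RT = (0.570 × 324) / (0.08206 × 271.98) = 8.275 mol
n(Cl2) = PV/RT = (3.65 × 315) / (0.08206 × 810.15) = 17.29 mol
For 8.275 mol H2, stoichiometry requires (1/1) × 8.275 = 8.275 mol Cl2; 17.29 mol is available, so H2 is limiting.
n(HCl) = (2/1) × 8.275 = 16.55 mol
V(HCl) = nRT/P = 16.55 × 0.08206 × 616.15 / 8.81 = 94.98 L

95.0 L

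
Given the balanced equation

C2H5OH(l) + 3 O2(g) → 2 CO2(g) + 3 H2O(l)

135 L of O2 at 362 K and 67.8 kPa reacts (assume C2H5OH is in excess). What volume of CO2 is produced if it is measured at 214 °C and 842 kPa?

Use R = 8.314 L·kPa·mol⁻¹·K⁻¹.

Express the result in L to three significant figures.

9.75 L

n(O2) = PV/RT = (67.8 × 135) / (8.314 × 362) = 3.041 mol
n(CO2) = (2/3) × 3.041 = 2.027 mol
V = nRT/P = 2.027 × 8.314 × 487.15 / 842 = 9.750 L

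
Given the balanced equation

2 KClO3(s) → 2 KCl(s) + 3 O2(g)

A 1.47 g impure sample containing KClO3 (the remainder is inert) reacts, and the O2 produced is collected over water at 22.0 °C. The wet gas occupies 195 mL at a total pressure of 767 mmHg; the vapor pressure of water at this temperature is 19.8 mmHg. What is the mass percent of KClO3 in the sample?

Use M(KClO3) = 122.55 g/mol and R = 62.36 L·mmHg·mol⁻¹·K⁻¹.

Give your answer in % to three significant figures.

44.0 %

P(O2) = 767 − 19.8 = 747.2 mmHg
n(O2) = PV/RT = (747.2 × 0.1950) / (62.36 × 295.15) = 0.007916 mol
n(KClO3) = (2/3) × 0.007916 = 0.005277 mol
m(KClO3) = 0.005277 × 122.55 = 0.6467 g
%KClO3 = 0.6467 / 1.47 × 100 = 43.99%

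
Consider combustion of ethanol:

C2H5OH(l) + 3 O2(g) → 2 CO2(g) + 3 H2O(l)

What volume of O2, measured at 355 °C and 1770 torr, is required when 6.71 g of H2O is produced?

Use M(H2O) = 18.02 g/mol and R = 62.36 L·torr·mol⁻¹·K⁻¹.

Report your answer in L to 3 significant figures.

8.24 L

n(H2O) = 6.710 / 18.02 = 0.3724 mol
n(O2) = (3/3) × 0.3724 = 0.3724 mol
V = nRT/P = 0.3724 × 62.36 × 628.15 / 1770 = 8.241 L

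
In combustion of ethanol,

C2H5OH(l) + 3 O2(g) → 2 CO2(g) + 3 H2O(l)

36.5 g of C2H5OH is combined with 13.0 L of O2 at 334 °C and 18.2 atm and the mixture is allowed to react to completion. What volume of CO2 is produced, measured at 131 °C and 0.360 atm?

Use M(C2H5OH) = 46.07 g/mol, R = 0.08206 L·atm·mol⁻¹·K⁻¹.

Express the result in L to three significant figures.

146 L

n(C2H5OH) = 36.5 / 46.07 = 0.7923 mol
n(O2) = PV/RT = (18.2 × 13.0) / (0.08206 × 607.15) = 4.749 mol
For 0.7923 mol C2H5OH, stoichiometry requires (3/1) × 0.7923 = 2.377 mol O2; 4.749 mol is available, so C2H5OH is limiting.
n(CO2) = (2/1) × 0.7923 = 1.585 mol
V(CO2) = nRT/P = 1.585 × 0.08206 × 404.15 / 0.360 = 146.0 L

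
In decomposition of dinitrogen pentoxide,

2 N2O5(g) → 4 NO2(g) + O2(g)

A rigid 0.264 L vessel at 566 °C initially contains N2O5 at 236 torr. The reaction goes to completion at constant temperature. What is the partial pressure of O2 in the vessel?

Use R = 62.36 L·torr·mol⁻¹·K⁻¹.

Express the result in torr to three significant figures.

n(N2O5)₀ = PV/RT = (236 × 0.264) / (62.36 × 839.15) = 0.001191 mol
n(O2) = (1/2) × 0.001191 = 0.0005955 mol
P(O2) = nRT/V = 0.0005955 × 62.36 × 839.15 / 0.264 = 118.0 torr

118 torr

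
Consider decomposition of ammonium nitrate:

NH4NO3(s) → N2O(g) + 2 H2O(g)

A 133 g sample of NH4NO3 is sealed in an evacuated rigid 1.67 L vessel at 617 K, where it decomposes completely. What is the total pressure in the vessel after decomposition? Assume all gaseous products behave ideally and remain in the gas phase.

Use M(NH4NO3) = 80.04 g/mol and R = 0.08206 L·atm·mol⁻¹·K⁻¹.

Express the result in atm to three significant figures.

151 atm

n(NH4NO3) = 133 / 80.04 = 1.662 mol
n(gas produced) = (3/1) × 1.662 = 4.986 mol
P = nRT/V = 4.986 × 0.08206 × 617 / 1.67 = 151.2 atm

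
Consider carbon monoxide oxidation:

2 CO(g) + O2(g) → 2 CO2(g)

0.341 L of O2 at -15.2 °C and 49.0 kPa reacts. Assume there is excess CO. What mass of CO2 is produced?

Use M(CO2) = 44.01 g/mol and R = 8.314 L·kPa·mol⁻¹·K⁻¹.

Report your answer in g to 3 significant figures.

0.686 g

n(O2) = PV/RT = (49.0 × 0.341) / (8.314 × 257.95) = 0.007791 mol
n(CO2) = (2/1) × 0.007791 = 0.01558 mol
m(CO2) = 0.01558 × 44.01 = 0.6857 g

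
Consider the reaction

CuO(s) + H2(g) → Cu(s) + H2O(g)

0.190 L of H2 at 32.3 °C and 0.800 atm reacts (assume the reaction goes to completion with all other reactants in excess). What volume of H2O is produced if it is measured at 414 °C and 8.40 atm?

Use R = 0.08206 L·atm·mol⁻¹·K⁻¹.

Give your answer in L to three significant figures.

0.0407 L

n(H2) = PV/RT = (0.800 × 0.190) / (0.08206 × 305.45) = 0.006064 mol
n(H2O) = (1/1) × 0.006064 = 0.006064 mol
V = nRT/P = 0.006064 × 0.08206 × 687.15 / 8.40 = 0.04071 L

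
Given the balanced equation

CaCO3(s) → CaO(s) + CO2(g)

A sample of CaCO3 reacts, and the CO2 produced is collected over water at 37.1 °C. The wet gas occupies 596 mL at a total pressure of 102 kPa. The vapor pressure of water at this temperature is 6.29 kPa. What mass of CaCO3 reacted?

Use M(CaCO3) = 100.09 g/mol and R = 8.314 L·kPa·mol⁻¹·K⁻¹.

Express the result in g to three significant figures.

P(CO2) = 102 − 6.29 = 95.71 kPa
n(CO2) = PV/RT = (95.71 × 0.5960) / (8.314 × 310.25) = 0.02211 mol
n(CaCO3) = (1/1) × 0.02211 = 0.02211 mol
m(CaCO3) = 0.02211 × 100.09 = 2.213 g

2.21 g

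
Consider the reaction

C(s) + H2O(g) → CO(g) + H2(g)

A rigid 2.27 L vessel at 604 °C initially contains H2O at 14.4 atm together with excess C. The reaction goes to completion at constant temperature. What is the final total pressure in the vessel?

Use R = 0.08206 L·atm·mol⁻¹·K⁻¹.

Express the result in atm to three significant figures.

Since T and V are fixed, P_final/P_initial = n_final/n_initial = 2/1.
P_final = (2/1) × 14.4 = 28.80 atm

28.8 atm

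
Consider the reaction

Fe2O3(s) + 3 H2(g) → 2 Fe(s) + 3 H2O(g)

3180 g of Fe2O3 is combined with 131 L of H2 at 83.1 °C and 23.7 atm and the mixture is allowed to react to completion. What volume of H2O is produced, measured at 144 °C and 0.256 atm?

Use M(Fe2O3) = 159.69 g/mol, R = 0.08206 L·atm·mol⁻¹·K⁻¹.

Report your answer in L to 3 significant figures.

7990 L

n(Fe2O3) = 3180 / 159.69 = 19.91 mol
n(H2) = PV/RT = (23.7 × 131) / (0.08206 × 356.25) = 106.2 mol
For 19.91 mol Fe2O3, stoichiometry requires (3/1) × 19.91 = 59.73 mol H2; 106.2 mol is available, so Fe2O3 is limiting.
n(H2O) = (3/1) × 19.91 = 59.73 mol
V(H2O) = nRT/P = 59.73 × 0.08206 × 417.15 / 0.256 = 7987 L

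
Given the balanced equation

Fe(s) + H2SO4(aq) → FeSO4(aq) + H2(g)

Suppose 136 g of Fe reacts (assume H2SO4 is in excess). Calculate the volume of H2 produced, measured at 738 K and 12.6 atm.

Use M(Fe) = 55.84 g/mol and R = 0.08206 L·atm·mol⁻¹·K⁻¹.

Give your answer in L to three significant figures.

11.7 L

n(Fe) = 136.0 / 55.84 = 2.436 mol
n(H2) = (1/1) × 2.436 = 2.436 mol
V = nRT/P = 2.436 × 0.08206 × 738 / 12.6 = 11.71 L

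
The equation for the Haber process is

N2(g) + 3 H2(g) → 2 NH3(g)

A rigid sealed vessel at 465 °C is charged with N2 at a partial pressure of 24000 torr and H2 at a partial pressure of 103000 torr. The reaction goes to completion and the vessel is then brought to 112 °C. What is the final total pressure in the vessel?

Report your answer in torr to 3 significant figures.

With V and T fixed, P_i ∝ n_i, so the mole ratios apply directly to partial pressures at 465 °C.
P(H2) required for 24000 torr of N2 = (3/1) × 24000 = 72000 torr; available 103000 torr, so N2 is limiting.
P(H2) remaining = 103000 − (3/1) × 24000 = 31000 torr
P(gaseous products) = (2)/1 × 24000 = 48000 torr
P_total at 465 °C = 31000 + 48000 = 79000 torr
Scaling to 112 °C: P = 79000 × 385.15/738.15 = 41220 torr

41200 torr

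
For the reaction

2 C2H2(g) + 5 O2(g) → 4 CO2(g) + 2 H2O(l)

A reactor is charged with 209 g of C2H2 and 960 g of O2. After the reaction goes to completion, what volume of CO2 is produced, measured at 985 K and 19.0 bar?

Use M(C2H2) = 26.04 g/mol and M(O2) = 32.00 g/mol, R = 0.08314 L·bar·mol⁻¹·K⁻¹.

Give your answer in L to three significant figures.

69.2 L

n(C2H2) = 209 / 26.04 = 8.026 mol
n(O2) = 960 / 32.00 = 30.00 mol
For 8.026 mol C2H2, stoichiometry requires (5/2) × 8.026 = 20.06 mol O2; 30.00 mol is available, so C2H2 is limiting.
n(CO2) = (4/2) × 8.026 = 16.05 mol
V(CO2) = nRT/P = 16.05 × 0.08314 × 985 / 19.0 = 69.18 L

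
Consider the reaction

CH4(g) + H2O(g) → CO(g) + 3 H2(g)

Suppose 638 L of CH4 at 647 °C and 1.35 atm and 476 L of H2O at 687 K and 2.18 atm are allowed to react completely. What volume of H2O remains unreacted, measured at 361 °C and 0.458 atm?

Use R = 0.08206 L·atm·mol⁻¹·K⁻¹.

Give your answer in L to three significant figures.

795 L

n(CH4) = PV/RT = (1.35 × 638) / (0.08206 × 920.15) = 11.41 mol
n(H2O) = PV/RT = (2.18 × 476) / (0.08206 × 687) = 18.41 mol
For 11.41 mol CH4, stoichiometry requires (1/1) × 11.41 = 11.41 mol H2O; 18.41 mol is available, so CH4 is limiting.
n(H2O) consumed = (1/1) × 11.41 = 11.41 mol; remaining = 18.41 − 11.41 = 7.000 mol
V(H2O) = nRT/P = 7.000 × 0.08206 × 634.15 / 0.458 = 795.3 L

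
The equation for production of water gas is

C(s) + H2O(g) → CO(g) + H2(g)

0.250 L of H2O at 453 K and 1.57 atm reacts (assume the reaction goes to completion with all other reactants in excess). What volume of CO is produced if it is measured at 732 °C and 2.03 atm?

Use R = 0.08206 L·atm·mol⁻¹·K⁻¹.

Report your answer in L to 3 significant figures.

n(H2O) = PV/RT = (1.57 × 0.250) / (0.08206 × 453) = 0.01056 mol
n(CO) = (1/1) × 0.01056 = 0.01056 mol
V = nRT/P = 0.01056 × 0.08206 × 1005.15 / 2.03 = 0.4291 L

0.429 L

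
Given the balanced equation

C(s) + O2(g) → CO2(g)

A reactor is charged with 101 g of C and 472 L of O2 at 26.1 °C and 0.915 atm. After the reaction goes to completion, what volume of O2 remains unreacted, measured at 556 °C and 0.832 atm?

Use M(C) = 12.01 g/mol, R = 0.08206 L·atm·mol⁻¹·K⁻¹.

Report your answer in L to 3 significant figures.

n(C) = 101 / 12.01 = 8.410 mol
n(O2) = PV/RT = (0.915 × 472) / (0.08206 × 299.25) = 17.59 mol
For 8.410 mol C, stoichiometry requires (1/1) × 8.410 = 8.410 mol O2; 17.59 mol is available, so C is limiting.
n(O2) consumed = (1/1) × 8.410 = 8.410 mol; remaining = 17.59 − 8.410 = 9.180 mol
V(O2) = nRT/P = 9.180 × 0.08206 × 829.15 / 0.832 = 750.7 L

751 L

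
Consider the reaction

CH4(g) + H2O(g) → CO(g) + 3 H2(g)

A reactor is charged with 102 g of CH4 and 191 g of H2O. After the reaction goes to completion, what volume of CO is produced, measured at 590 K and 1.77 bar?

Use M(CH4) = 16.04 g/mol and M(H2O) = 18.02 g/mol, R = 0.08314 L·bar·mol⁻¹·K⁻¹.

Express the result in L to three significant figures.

n(CH4) = 102 / 16.04 = 6.359 mol
n(H2O) = 191 / 18.02 = 10.60 mol
For 6.359 mol CH4, stoichiometry requires (1/1) × 6.359 = 6.359 mol H2O; 10.60 mol is available, so CH4 is limiting.
n(CO) = (1/1) × 6.359 = 6.359 mol
V(CO) = nRT/P = 6.359 × 0.08314 × 590 / 1.77 = 176.2 L

176 L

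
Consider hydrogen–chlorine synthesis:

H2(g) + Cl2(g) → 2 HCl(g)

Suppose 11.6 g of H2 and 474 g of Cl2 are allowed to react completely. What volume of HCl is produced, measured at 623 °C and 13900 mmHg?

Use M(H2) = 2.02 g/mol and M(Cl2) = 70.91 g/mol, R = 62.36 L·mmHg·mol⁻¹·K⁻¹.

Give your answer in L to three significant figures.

n(H2) = 11.6 / 2.02 = 5.743 mol
n(Cl2) = 474 / 70.91 = 6.685 mol
For 5.743 mol H2, stoichiometry requires (1/1) × 5.743 = 5.743 mol Cl2; 6.685 mol is available, so H2 is limiting.
n(HCl) = (2/1) × 5.743 = 11.49 mol
V(HCl) = nRT/P = 11.49 × 62.36 × 896.15 / 13900 = 46.19 L

46.2 L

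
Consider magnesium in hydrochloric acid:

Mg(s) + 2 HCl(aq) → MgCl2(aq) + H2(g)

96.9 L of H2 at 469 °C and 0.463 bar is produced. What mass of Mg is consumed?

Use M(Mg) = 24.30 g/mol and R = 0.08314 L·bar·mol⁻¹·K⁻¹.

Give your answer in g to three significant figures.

17.7 g

n(H2) = PV/RT = (0.463 × 96.9) / (0.08314 × 742.15) = 0.7271 mol
n(Mg) = (1/1) × 0.7271 = 0.7271 mol
m(Mg) = 0.7271 × 24.30 = 17.67 g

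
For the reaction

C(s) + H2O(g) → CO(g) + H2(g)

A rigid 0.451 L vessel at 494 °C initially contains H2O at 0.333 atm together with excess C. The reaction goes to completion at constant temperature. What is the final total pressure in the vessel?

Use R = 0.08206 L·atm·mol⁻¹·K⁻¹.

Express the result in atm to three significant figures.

0.666 atm

Rigid vessel, constant T ⇒ P scales with total gas moles (1 → 2).
P_final = (2/1) × 0.333 = 0.6660 atm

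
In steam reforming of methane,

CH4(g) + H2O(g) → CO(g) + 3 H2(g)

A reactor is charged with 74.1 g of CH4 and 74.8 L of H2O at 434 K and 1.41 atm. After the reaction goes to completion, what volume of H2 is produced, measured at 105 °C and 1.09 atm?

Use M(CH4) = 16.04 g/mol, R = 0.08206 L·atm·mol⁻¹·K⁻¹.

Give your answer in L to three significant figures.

253 L

n(CH4) = 74.1 / 16.04 = 4.620 mol
n(H2O) = PV/RT = (1.41 × 74.8) / (0.08206 × 434) = 2.961 mol
For 4.620 mol CH4, stoichiometry requires (1/1) × 4.620 = 4.620 mol H2O; 2.961 mol is available, so H2O is limiting.
n(H2) = (3/1) × 2.961 = 8.883 mol
V(H2) = nRT/P = 8.883 × 0.08206 × 378.15 / 1.09 = 252.9 L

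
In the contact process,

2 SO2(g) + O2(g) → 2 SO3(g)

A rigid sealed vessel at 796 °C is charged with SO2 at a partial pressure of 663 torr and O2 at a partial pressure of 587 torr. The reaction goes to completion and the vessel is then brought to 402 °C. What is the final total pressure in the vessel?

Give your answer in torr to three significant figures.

With V and T fixed, P_i ∝ n_i, so the mole ratios apply directly to partial pressures at 796 °C.
P(O2) required for 663 torr of SO2 = (1/2) × 663 = 331.5 torr; available 587 torr, so SO2 is limiting.
P(O2) remaining = 587 − (1/2) × 663 = 255.5 torr
P(gaseous products) = (2)/2 × 663 = 663.0 torr
P_total at 796 °C = 255.5 + 663.0 = 918.5 torr
Scaling to 402 °C: P = 918.5 × 675.15/1069.15 = 580.0 torr

580 torr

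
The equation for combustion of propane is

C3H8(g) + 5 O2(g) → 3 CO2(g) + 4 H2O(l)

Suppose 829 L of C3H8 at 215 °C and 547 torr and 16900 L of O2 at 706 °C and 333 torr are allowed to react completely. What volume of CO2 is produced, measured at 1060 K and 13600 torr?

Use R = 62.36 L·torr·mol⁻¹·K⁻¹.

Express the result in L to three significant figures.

217 L

n(C3H8) = PV/RT = (547 × 829) / (62.36 × 488.15) = 14.90 mol
n(O2) = PV/RT = (333 × 16900) / (62.36 × 979.15) = 92.17 mol
For 14.90 mol C3H8, stoichiometry requires (5/1) × 14.90 = 74.50 mol O2; 92.17 mol is available, so C3H8 is limiting.
n(CO2) = (3/1) × 14.90 = 44.70 mol
V(CO2) = nRT/P = 44.70 × 62.36 × 1060 / 13600 = 217.3 L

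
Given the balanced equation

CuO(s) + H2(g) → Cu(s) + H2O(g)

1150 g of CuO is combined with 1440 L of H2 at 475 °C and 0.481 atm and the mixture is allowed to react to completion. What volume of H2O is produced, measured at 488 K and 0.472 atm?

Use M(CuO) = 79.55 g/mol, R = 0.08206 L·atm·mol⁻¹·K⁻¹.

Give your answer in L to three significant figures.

957 L

n(CuO) = 1150 / 79.55 = 14.46 mol
n(H2) = PV/RT = (0.481 × 1440) / (0.08206 × 748.15) = 11.28 mol
For 14.46 mol CuO, stoichiometry requires (1/1) × 14.46 = 14.46 mol H2; 11.28 mol is available, so H2 is limiting.
n(H2O) = (1/1) × 11.28 = 11.28 mol
V(H2O) = nRT/P = 11.28 × 0.08206 × 488 / 0.472 = 957.0 L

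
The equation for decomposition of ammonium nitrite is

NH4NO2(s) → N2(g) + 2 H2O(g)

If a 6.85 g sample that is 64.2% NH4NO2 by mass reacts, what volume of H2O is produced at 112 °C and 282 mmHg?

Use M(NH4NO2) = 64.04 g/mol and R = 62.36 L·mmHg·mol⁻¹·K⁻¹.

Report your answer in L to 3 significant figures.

11.7 L

mass of NH4NO2 = 6.85 × 64.2/100 = 4.398 g
n(NH4NO2) = 4.398 / 64.04 = 0.06868 mol
n(H2O) = (2/1) × 0.06868 = 0.1374 mol
V = nRT/P = 0.1374 × 62.36 × 385.15 / 282 = 11.70 L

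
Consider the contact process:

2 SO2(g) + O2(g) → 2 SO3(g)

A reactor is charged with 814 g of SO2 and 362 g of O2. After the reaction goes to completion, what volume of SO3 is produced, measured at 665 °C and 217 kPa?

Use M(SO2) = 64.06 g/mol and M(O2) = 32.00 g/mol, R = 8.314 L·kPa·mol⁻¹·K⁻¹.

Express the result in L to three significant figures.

n(SO2) = 814 / 64.06 = 12.71 mol
n(O2) = 362 / 32.00 = 11.31 mol
For 12.71 mol SO2, stoichiometry requires (1/2) × 12.71 = 6.355 mol O2; 11.31 mol is available, so SO2 is limiting.
n(SO3) = (2/2) × 12.71 = 12.71 mol
V(SO3) = nRT/P = 12.71 × 8.314 × 938.15 / 217 = 456.8 L

457 L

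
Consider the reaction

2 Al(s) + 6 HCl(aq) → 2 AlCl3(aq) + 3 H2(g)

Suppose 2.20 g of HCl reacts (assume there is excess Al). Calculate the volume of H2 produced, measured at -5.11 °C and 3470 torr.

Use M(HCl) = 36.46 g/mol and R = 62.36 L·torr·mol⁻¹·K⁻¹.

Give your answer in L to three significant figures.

n(HCl) = 2.200 / 36.46 = 0.06034 mol
n(H2) = (3/6) × 0.06034 = 0.03017 mol
V = nRT/P = 0.03017 × 62.36 × 268.04 / 3470 = 0.1453 L

0.145 L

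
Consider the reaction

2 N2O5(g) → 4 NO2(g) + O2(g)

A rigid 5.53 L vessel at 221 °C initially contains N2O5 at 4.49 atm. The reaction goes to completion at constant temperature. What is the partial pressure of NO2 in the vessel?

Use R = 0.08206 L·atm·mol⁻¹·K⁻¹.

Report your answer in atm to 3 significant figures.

n(N2O5)₀ = PV/RT = (4.49 × 5.53) / (0.08206 × 494.15) = 0.6123 mol
n(NO2) = (4/2) × 0.6123 = 1.225 mol
P(NO2) = nRT/V = 1.225 × 0.08206 × 494.15 / 5.53 = 8.983 atm

8.98 atm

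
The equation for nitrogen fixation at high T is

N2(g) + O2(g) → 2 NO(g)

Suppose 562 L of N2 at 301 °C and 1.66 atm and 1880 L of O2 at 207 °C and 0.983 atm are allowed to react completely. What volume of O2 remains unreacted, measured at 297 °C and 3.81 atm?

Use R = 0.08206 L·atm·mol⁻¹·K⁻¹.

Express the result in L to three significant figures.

333 L

n(N2) = PV/RT = (1.66 × 562) / (0.08206 × 574.15) = 19.80 mol
n(O2) = PV/RT = (0.983 × 1880) / (0.08206 × 480.15) = 46.90 mol
For 19.80 mol N2, stoichiometry requires (1/1) × 19.80 = 19.80 mol O2; 46.90 mol is available, so N2 is limiting.
n(O2) consumed = (1/1) × 19.80 = 19.80 mol; remaining = 46.90 − 19.80 = 27.10 mol
V(O2) = nRT/P = 27.10 × 0.08206 × 570.15 / 3.81 = 332.8 L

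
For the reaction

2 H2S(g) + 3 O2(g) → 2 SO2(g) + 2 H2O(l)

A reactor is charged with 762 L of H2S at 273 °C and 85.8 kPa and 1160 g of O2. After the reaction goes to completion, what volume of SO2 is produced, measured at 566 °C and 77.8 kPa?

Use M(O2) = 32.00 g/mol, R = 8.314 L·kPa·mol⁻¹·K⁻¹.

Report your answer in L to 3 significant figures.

1290 L

n(H2S) = PV/RT = (85.8 × 762) / (8.314 × 546.15) = 14.40 mol
n(O2) = 1160 / 32.00 = 36.25 mol
For 14.40 mol H2S, stoichiometry requires (3/2) × 14.40 = 21.60 mol O2; 36.25 mol is available, so H2S is limiting.
n(SO2) = (2/2) × 14.40 = 14.40 mol
V(SO2) = nRT/P = 14.40 × 8.314 × 839.15 / 77.8 = 1291 L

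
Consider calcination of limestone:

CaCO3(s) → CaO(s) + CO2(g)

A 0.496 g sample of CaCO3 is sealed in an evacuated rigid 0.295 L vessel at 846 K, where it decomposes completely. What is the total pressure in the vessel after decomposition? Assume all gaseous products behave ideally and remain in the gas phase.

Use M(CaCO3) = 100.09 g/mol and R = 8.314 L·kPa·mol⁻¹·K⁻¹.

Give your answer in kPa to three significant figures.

n(CaCO3) = 0.496 / 100.09 = 0.004956 mol
n(gas produced) = (1/1) × 0.004956 = 0.004956 mol
P = nRT/V = 0.004956 × 8.314 × 846 / 0.295 = 118.2 kPa

118 kPa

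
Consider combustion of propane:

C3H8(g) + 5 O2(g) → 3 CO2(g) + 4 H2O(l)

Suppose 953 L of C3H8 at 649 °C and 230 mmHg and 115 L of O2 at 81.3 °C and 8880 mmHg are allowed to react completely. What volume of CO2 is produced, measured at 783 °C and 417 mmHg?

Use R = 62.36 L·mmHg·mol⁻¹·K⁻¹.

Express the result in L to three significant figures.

1810 L

n(C3H8) = PV/RT = (230 × 953) / (62.36 × 922.15) = 3.812 mol
n(O2) = PV/RT = (8880 × 115) / (62.36 × 354.45) = 46.20 mol
For 3.812 mol C3H8, stoichiometry requires (5/1) × 3.812 = 19.06 mol O2; 46.20 mol is available, so C3H8 is limiting.
n(CO2) = (3/1) × 3.812 = 11.44 mol
V(CO2) = nRT/P = 11.44 × 62.36 × 1056.15 / 417 = 1807 L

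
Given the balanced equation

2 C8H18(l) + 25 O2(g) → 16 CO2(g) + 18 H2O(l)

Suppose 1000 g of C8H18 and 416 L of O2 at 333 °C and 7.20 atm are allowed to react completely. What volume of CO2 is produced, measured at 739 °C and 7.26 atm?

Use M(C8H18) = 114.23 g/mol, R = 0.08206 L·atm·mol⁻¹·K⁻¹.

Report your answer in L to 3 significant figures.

441 L

n(C8H18) = 1000 / 114.23 = 8.754 mol
n(O2) = PV/RT = (7.20 × 416) / (0.08206 × 606.15) = 60.22 mol
For 8.754 mol C8H18, stoichiometry requires (25/2) × 8.754 = 109.4 mol O2; 60.22 mol is available, so O2 is limiting.
n(CO2) = (16/25) × 60.22 = 38.54 mol
V(CO2) = nRT/P = 38.54 × 0.08206 × 1012.15 / 7.26 = 440.9 L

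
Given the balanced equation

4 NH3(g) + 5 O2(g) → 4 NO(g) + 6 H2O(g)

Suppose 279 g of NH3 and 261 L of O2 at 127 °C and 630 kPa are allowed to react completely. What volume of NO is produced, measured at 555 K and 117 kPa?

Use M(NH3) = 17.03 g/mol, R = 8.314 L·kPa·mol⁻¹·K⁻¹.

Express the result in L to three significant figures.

646 L

n(NH3) = 279 / 17.03 = 16.38 mol
n(O2) = PV/RT = (630 × 261) / (8.314 × 400.15) = 49.43 mol
For 16.38 mol NH3, stoichiometry requires (5/4) × 16.38 = 20.47 mol O2; 49.43 mol is available, so NH3 is limiting.
n(NO) = (4/4) × 16.38 = 16.38 mol
V(NO) = nRT/P = 16.38 × 8.314 × 555 / 117 = 646.0 L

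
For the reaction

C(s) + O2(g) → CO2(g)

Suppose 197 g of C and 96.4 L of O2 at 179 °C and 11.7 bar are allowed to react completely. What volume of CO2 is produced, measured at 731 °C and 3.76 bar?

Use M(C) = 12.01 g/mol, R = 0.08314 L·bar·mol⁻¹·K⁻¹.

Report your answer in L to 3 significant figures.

n(C) = 197 / 12.01 = 16.40 mol
n(O2) = PV/RT = (11.7 × 96.4) / (0.08314 × 452.15) = 30.00 mol
For 16.40 mol C, stoichiometry requires (1/1) × 16.40 = 16.40 mol O2; 30.00 mol is available, so C is limiting.
n(CO2) = (1/1) × 16.40 = 16.40 mol
V(CO2) = nRT/P = 16.40 × 0.08314 × 1004.15 / 3.76 = 364.1 L

364 L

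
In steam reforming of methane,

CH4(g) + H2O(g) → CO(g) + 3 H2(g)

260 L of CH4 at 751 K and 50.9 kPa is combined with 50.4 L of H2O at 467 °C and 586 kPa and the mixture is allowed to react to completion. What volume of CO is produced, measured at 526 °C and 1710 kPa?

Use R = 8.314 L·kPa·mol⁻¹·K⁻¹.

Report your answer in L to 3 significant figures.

n(CH4) = PV/RT = (50.9 × 260) / (8.314 × 751) = 2.120 mol
n(H2O) = PV/RT = (586 × 50.4) / (8.314 × 740.15) = 4.800 mol
For 2.120 mol CH4, stoichiometry requires (1/1) × 2.120 = 2.120 mol H2O; 4.800 mol is available, so CH4 is limiting.
n(CO) = (1/1) × 2.120 = 2.120 mol
V(CO) = nRT/P = 2.120 × 8.314 × 799.15 / 1710 = 8.237 L

8.24 L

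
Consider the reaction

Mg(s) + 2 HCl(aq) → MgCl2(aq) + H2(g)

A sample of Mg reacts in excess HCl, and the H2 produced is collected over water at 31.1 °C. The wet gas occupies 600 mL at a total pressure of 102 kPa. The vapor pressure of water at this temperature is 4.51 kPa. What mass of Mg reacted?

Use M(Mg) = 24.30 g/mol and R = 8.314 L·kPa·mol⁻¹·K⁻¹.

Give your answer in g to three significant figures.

0.562 g

P(H2) = 102 − 4.51 = 97.49 kPa
n(H2) = PV/RT = (97.49 × 0.6000) / (8.314 × 304.25) = 0.02312 mol
n(Mg) = (1/1) × 0.02312 = 0.02312 mol
m(Mg) = 0.02312 × 24.30 = 0.5618 g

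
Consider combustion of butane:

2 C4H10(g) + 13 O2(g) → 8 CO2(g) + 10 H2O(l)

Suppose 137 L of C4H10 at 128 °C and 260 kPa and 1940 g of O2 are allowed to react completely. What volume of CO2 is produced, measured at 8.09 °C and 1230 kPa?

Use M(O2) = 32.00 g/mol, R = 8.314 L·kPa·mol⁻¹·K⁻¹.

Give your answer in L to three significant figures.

70.9 L

n(C4H10) = PV/RT = (260 × 137) / (8.314 × 401.15) = 10.68 mol
n(O2) = 1940 / 32.00 = 60.62 mol
For 10.68 mol C4H10, stoichiometry requires (13/2) × 10.68 = 69.42 mol O2; 60.62 mol is available, so O2 is limiting.
n(CO2) = (8/13) × 60.62 = 37.30 mol
V(CO2) = nRT/P = 37.30 × 8.314 × 281.24 / 1230 = 70.91 L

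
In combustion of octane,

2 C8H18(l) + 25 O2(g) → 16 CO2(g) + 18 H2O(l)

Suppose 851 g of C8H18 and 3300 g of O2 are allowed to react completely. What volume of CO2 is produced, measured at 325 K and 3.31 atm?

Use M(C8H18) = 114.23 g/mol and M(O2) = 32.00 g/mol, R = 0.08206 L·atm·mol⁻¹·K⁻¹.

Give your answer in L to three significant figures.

480 L

n(C8H18) = 851 / 114.23 = 7.450 mol
n(O2) = 3300 / 32.00 = 103.1 mol
For 7.450 mol C8H18, stoichiometry requires (25/2) × 7.450 = 93.12 mol O2; 103.1 mol is available, so C8H18 is limiting.
n(CO2) = (16/2) × 7.450 = 59.60 mol
V(CO2) = nRT/P = 59.60 × 0.08206 × 325 / 3.31 = 480.2 L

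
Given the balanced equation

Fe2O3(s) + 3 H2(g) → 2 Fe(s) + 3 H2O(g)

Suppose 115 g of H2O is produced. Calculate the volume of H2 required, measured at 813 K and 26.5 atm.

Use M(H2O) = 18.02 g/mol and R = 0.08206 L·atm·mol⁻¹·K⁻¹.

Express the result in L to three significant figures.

16.1 L

n(H2O) = 115.0 / 18.02 = 6.382 mol
n(H2) = (3/3) × 6.382 = 6.382 mol
V = nRT/P = 6.382 × 0.08206 × 813 / 26.5 = 16.07 L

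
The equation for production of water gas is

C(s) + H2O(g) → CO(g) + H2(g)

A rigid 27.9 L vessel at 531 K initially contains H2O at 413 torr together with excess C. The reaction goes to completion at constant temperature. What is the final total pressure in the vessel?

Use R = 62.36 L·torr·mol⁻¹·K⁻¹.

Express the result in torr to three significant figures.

826 torr

At constant T and V, P ∝ n(gas): 1 mol gas → 2 mol gas.
P_final = (2/1) × 413 = 826.0 torr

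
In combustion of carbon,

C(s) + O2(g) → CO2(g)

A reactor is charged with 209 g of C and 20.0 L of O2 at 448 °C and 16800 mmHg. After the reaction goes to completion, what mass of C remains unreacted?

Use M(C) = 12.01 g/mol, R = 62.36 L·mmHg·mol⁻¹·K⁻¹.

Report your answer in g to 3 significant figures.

119 g

n(C) = 209 / 12.01 = 17.40 mol
n(O2) = PV/RT = (16800 × 20.0) / (62.36 × 721.15) = 7.471 mol
For 17.40 mol C, stoichiometry requires (1/1) × 17.40 = 17.40 mol O2; 7.471 mol is available, so O2 is limiting.
n(C) consumed = (1/1) × 7.471 = 7.471 mol; remaining = 17.40 − 7.471 = 9.929 mol
m(C) = 9.929 × 12.01 = 119.2 g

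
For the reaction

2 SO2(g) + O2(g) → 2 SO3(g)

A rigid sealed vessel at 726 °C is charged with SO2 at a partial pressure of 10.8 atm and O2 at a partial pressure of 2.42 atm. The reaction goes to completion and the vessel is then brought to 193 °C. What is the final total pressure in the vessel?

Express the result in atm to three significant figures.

5.04 atm

At constant V, partial pressures at 726 °C are proportional to moles, so apply stoichiometry directly to pressures.
P(O2) required for 10.8 atm of SO2 = (1/2) × 10.8 = 5.400 atm; available 2.42 atm, so O2 is limiting.
P(SO2) remaining = 10.8 − (2/1) × 2.42 = 5.960 atm
P(gaseous products) = (2)/1 × 2.42 = 4.840 atm
P_total at 726 °C = 5.960 + 4.840 = 10.80 atm
Scaling to 193 °C: P = 10.80 × 466.15/999.15 = 5.039 atm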